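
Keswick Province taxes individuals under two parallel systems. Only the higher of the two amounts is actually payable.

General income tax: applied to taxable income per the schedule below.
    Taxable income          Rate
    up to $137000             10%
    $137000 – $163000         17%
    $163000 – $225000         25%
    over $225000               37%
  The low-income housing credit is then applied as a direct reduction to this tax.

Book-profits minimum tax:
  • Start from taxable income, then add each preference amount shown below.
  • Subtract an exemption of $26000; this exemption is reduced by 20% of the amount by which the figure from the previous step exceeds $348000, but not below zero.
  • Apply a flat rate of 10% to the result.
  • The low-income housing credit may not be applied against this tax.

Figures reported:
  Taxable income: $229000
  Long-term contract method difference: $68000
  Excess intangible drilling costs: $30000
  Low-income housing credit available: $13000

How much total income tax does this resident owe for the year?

Book-profits minimum tax:
  Adjusted income: $229000 + $68000 + $30000 = $327000
  Exemption: $327000 ≤ $348000, so full $26000 applies
  Base: $327000 − $26000 = $301000
  $301000 × 10% = $30100

General income tax:
  $137000 × 10% = $13700
  $26000 × 17% = $4420
  $62000 × 25% = $15500
  $4000 × 37% = $1480
  → $35100
  Less low-income housing credit $13000 → $22100

$30100 > $22100, so the book-profits minimum tax is the binding amount.

$30100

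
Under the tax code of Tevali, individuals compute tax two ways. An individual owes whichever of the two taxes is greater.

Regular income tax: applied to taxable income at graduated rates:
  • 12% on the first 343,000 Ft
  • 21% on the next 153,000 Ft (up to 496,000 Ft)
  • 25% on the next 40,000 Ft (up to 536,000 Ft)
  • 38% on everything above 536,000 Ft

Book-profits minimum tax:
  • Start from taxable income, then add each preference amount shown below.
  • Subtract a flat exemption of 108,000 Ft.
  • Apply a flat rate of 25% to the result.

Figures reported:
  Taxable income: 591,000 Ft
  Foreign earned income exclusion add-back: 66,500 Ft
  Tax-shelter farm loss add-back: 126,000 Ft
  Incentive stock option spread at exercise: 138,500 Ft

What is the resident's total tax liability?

Book-profits minimum tax:
  Adjusted income: 591,000 Ft + 66,500 Ft + 126,000 Ft + 138,500 Ft = 922,000 Ft
  Less exemption 108,000 Ft → base 814,000 Ft
  814,000 Ft × 25% = 203,500 Ft

Regular income tax:
  343,000 Ft × 12% = 41,160 Ft
  153,000 Ft × 21% = 32,130 Ft
  40,000 Ft × 25% = 10,000 Ft
  55,000 Ft × 38% = 20,900 Ft
  → 104,190 Ft

203,500 Ft > 104,190 Ft, so the book-profits minimum tax is the binding amount.

203,500 Ft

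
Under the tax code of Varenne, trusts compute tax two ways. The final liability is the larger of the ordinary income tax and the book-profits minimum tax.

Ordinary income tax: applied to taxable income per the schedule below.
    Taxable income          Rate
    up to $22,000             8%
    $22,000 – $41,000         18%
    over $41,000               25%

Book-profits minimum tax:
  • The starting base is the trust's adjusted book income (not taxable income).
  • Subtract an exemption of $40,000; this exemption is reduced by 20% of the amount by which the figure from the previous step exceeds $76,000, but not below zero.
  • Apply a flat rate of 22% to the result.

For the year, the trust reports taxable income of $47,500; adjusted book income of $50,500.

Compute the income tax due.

Ordinary income tax:
  $22,000 × 8% = $1,760
  $19,000 × 18% = $3,420
  $6,500 × 25% = $1,625
  → $6,805

Book-profits minimum tax:
  Base (adjusted book income): $50,500
  Exemption: $50,500 ≤ $76,000, so full $40,000 applies
  Base: $50,500 − $40,000 = $10,500
  $10,500 × 22% = $2,310

$6,805 > $2,310, so the ordinary income tax governs.

$6,805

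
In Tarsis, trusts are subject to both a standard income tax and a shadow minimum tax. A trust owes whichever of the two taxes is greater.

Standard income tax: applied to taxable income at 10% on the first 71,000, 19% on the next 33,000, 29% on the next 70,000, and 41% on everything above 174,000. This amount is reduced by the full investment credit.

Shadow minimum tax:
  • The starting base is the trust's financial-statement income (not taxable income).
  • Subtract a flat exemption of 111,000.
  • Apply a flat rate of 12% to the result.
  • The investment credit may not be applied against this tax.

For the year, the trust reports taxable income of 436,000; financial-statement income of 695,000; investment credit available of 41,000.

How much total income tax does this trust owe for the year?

100,090

Standard income tax:
  71,000 × 10% = 7,100
  33,000 × 19% = 6,270
  70,000 × 29% = 20,300
  262,000 × 41% = 107,420
  → 141,090
  Less investment credit 41,000 → 100,090

Shadow minimum tax:
  Base (financial-statement income): 695,000
  Less exemption 111,000 → base 584,000
  584,000 × 12% = 70,080

100,090 > 70,080, so the standard income tax governs.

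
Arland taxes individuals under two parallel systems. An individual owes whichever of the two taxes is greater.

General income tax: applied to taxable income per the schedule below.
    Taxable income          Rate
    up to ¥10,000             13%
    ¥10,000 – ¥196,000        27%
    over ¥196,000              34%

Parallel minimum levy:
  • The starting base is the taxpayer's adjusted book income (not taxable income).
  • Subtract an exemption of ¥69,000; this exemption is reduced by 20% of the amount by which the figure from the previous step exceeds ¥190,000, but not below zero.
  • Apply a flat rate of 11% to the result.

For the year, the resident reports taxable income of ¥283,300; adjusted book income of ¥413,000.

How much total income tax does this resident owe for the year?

General income tax:
  ¥10,000 × 13% = ¥1,300
  ¥186,000 × 27% = ¥50,220
  ¥87,300 × 34% = ¥29,682
  → ¥81,202

Parallel minimum levy:
  Base (adjusted book income): ¥413,000
  Exemption: ¥69,000 − 20% × (¥413,000 − ¥190,000) = ¥69,000 − ¥44,600 = ¥24,400
  Base: ¥413,000 − ¥24,400 = ¥388,600
  ¥388,600 × 11% = ¥42,746

¥81,202 > ¥42,746, so the general income tax governs.

¥81,202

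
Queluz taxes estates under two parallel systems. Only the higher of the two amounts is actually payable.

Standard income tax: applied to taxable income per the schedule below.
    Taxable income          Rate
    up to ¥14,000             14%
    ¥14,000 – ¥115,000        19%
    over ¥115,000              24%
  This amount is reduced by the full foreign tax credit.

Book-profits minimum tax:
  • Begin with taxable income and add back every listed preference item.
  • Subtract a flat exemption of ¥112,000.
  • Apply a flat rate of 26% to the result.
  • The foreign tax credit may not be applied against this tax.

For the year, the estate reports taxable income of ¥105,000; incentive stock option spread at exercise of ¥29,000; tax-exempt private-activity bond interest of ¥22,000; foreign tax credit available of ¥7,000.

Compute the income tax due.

Book-profits minimum tax:
  Adjusted income: ¥105,000 + ¥29,000 + ¥22,000 = ¥156,000
  Less exemption ¥112,000 → base ¥44,000
  ¥44,000 × 26% = ¥11,440

Standard income tax:
  ¥14,000 × 14% = ¥1,960
  ¥91,000 × 19% = ¥17,290
  → ¥19,250
  Less foreign tax credit ¥7,000 → ¥12,250

¥12,250 > ¥11,440, so the standard income tax governs.

¥12,250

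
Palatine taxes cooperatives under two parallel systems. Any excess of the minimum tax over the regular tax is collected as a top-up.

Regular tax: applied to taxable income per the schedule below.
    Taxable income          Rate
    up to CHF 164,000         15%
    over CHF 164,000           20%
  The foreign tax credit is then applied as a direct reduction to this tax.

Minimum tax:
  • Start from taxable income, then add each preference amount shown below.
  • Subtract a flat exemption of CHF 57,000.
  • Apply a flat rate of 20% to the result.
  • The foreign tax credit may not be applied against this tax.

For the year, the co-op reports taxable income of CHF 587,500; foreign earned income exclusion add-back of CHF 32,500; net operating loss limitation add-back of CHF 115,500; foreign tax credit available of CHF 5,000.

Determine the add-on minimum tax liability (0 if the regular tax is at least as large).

Regular tax:
  CHF 164,000 × 15% = CHF 24,600
  CHF 423,500 × 20% = CHF 84,700
  → CHF 109,300
  Less foreign tax credit CHF 5,000 → CHF 104,300

Minimum tax:
  Adjusted income: CHF 587,500 + CHF 32,500 + CHF 115,500 = CHF 735,500
  Less exemption CHF 57,000 → base CHF 678,500
  CHF 678,500 × 20% = CHF 135,700

Excess of minimum tax over regular tax: CHF 135,700 − CHF 104,300 = CHF 31,400.

CHF 31,400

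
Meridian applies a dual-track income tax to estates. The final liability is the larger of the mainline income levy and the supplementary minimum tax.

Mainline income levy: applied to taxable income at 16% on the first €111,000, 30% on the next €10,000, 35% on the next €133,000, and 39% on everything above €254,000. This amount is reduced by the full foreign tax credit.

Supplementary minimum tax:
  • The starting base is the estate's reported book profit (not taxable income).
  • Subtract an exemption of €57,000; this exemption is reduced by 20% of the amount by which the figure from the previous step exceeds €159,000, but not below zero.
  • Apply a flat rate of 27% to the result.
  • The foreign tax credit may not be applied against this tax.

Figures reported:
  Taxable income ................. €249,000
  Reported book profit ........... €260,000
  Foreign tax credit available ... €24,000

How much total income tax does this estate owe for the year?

€60,264

Mainline income levy:
  €111,000 × 16% = €17,760
  €10,000 × 30% = €3,000
  €128,000 × 35% = €44,800
  → €65,560
  Less foreign tax credit €24,000 → €41,560

Supplementary minimum tax:
  Base (reported book profit): €260,000
  Exemption: €57,000 − 20% × (€260,000 − €159,000) = €57,000 − €20,200 = €36,800
  Base: €260,000 − €36,800 = €223,200
  €223,200 × 27% = €60,264

€60,264 > €41,560, so the supplementary minimum tax is the binding amount.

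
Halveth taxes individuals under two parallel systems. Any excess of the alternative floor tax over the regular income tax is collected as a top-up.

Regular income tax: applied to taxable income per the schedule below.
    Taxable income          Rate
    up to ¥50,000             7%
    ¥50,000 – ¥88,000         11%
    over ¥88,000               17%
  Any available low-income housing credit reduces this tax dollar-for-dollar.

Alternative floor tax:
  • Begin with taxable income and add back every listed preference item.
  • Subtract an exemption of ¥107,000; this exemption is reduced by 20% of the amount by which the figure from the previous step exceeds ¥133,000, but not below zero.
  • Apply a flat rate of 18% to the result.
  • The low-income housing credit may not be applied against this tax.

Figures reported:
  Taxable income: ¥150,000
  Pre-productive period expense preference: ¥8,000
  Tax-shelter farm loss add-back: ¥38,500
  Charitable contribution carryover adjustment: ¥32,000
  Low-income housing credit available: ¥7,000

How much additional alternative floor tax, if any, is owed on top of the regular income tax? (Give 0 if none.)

Alternative floor tax:
  Adjusted income: ¥150,000 + ¥8,000 + ¥38,500 + ¥32,000 = ¥228,500
  Exemption: ¥107,000 − 20% × (¥228,500 − ¥133,000) = ¥107,000 − ¥19,100 = ¥87,900
  Base: ¥228,500 − ¥87,900 = ¥140,600
  ¥140,600 × 18% = ¥25,308

Regular income tax:
  ¥50,000 × 7% = ¥3,500
  ¥38,000 × 11% = ¥4,180
  ¥62,000 × 17% = ¥10,540
  → ¥18,220
  Less low-income housing credit ¥7,000 → ¥11,220

Excess of alternative floor tax over regular income tax: ¥25,308 − ¥11,220 = ¥14,088.

¥14,088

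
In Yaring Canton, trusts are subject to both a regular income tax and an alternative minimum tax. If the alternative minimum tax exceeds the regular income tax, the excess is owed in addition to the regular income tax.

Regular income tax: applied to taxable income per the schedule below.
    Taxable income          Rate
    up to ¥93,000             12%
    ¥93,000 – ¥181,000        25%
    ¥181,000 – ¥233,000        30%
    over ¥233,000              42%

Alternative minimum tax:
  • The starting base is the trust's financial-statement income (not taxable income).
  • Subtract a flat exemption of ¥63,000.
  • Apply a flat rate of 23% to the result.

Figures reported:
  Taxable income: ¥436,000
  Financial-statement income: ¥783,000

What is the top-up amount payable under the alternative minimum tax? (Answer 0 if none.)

¥31,580

Alternative minimum tax:
  Base (financial-statement income): ¥783,000
  Less exemption ¥63,000 → base ¥720,000
  ¥720,000 × 23% = ¥165,600

Regular income tax:
  ¥93,000 × 12% = ¥11,160
  ¥88,000 × 25% = ¥22,000
  ¥52,000 × 30% = ¥15,600
  ¥203,000 × 42% = ¥85,260
  → ¥134,020

Excess of alternative minimum tax over regular income tax: ¥165,600 − ¥134,020 = ¥31,580.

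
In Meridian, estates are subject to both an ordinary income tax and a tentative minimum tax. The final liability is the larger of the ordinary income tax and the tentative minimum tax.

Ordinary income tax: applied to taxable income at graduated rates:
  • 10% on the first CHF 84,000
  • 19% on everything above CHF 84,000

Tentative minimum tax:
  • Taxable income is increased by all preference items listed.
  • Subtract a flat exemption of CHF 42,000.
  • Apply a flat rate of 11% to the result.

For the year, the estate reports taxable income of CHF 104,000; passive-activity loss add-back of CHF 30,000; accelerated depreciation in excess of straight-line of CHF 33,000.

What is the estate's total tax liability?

Tentative minimum tax:
  Adjusted income: CHF 104,000 + CHF 30,000 + CHF 33,000 = CHF 167,000
  Less exemption CHF 42,000 → base CHF 125,000
  CHF 125,000 × 11% = CHF 13,750

Ordinary income tax:
  CHF 84,000 × 10% = CHF 8,400
  CHF 20,000 × 19% = CHF 3,800
  → CHF 12,200

CHF 13,750 > CHF 12,200, so the tentative minimum tax is the binding amount.

CHF 13,750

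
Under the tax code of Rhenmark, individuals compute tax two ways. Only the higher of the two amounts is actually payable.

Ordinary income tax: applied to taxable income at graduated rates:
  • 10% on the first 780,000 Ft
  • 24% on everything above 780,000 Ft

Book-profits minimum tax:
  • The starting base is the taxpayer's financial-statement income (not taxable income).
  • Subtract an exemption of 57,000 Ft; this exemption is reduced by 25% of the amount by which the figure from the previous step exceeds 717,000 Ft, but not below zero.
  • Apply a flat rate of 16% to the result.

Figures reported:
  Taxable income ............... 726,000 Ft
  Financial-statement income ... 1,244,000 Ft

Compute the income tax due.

Ordinary income tax:
  726,000 Ft × 10% = 72,600 Ft

Book-profits minimum tax:
  Base (financial-statement income): 1,244,000 Ft
  Exemption: 25% × (1,244,000 Ft − 717,000 Ft) = 131,750 Ft ≥ 57,000 Ft, so the exemption is fully phased out
  Base: 1,244,000 Ft − 0 Ft = 1,244,000 Ft
  1,244,000 Ft × 16% = 199,040 Ft

199,040 Ft > 72,600 Ft, so the book-profits minimum tax is the binding amount.

199,040 Ft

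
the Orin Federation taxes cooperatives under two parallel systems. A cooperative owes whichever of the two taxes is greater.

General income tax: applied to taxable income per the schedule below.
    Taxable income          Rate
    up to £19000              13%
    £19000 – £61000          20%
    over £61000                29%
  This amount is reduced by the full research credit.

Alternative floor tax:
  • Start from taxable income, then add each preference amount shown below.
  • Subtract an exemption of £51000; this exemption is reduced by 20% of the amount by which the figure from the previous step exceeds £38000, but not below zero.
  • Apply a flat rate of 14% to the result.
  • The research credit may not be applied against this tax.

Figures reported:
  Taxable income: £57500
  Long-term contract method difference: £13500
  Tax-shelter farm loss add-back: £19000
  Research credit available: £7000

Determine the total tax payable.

£6916

General income tax:
  £19000 × 13% = £2470
  £38500 × 20% = £7700
  → £10170
  Less research credit £7000 → £3170

Alternative floor tax:
  Adjusted income: £57500 + £13500 + £19000 = £90000
  Exemption: £51000 − 20% × (£90000 − £38000) = £51000 − £10400 = £40600
  Base: £90000 − £40600 = £49400
  £49400 × 14% = £6916

£6916 > £3170, so the alternative floor tax is the binding amount.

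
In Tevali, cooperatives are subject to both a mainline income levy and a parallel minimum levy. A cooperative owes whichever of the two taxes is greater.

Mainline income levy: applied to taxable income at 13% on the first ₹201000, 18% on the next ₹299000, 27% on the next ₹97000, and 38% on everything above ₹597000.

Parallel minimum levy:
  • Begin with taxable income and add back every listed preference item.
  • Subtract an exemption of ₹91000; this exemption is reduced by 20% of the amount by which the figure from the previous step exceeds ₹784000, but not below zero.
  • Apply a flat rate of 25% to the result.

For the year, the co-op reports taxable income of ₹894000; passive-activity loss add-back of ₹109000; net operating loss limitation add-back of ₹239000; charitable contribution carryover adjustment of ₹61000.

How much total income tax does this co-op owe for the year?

Mainline income levy:
  ₹201000 × 13% = ₹26130
  ₹299000 × 18% = ₹53820
  ₹97000 × 27% = ₹26190
  ₹297000 × 38% = ₹112860
  → ₹219000

Parallel minimum levy:
  Adjusted income: ₹894000 + ₹109000 + ₹239000 + ₹61000 = ₹1303000
  Exemption: 20% × (₹1303000 − ₹784000) = ₹103800 ≥ ₹91000, so the exemption is fully phased out
  Base: ₹1303000 − ₹0 = ₹1303000
  ₹1303000 × 25% = ₹325750

₹325750 > ₹219000, so the parallel minimum levy is the binding amount.

₹325750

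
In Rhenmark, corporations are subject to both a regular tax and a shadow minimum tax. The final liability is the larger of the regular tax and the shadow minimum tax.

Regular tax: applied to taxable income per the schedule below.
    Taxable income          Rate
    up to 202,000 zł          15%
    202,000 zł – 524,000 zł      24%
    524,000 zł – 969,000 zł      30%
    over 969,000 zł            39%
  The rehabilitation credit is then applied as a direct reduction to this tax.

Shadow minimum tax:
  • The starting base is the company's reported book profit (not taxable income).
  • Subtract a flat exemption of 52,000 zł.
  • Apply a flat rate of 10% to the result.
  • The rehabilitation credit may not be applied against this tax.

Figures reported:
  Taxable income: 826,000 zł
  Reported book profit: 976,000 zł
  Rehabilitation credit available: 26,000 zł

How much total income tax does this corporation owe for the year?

Shadow minimum tax:
  Base (reported book profit): 976,000 zł
  Less exemption 52,000 zł → base 924,000 zł
  924,000 zł × 10% = 92,400 zł

Regular tax:
  202,000 zł × 15% = 30,300 zł
  322,000 zł × 24% = 77,280 zł
  302,000 zł × 30% = 90,600 zł
  → 198,180 zł
  Less rehabilitation credit 26,000 zł → 172,180 zł

172,180 zł > 92,400 zł, so the regular tax governs.

172,180 zł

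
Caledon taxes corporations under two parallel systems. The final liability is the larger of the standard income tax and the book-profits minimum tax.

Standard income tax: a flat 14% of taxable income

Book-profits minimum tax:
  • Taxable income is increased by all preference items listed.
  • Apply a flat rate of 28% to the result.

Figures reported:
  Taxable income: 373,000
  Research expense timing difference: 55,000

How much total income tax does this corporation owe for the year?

119,840

Standard income tax:
  373,000 × 14% = 52,220

Book-profits minimum tax:
  Adjusted income: 373,000 + 55,000 = 428,000
  428,000 × 28% = 119,840

119,840 > 52,220, so the book-profits minimum tax is the binding amount.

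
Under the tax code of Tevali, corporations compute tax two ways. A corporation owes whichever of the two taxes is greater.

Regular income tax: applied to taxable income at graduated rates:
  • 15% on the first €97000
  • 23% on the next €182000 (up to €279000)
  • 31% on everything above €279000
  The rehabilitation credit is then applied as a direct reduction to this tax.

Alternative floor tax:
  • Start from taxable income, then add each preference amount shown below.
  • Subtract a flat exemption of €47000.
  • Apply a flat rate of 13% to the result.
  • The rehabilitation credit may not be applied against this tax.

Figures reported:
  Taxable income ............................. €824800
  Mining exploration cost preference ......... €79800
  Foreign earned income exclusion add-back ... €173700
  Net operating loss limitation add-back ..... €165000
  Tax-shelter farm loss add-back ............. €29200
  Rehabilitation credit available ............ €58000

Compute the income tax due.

€167608

Alternative floor tax:
  Adjusted income: €824800 + €79800 + €173700 + €165000 + €29200 = €1272500
  Less exemption €47000 → base €1225500
  €1225500 × 13% = €159315

Regular income tax:
  €97000 × 15% = €14550
  €182000 × 23% = €41860
  €545800 × 31% = €169198
  → €225608
  Less rehabilitation credit €58000 → €167608

€167608 > €159315, so the regular income tax governs.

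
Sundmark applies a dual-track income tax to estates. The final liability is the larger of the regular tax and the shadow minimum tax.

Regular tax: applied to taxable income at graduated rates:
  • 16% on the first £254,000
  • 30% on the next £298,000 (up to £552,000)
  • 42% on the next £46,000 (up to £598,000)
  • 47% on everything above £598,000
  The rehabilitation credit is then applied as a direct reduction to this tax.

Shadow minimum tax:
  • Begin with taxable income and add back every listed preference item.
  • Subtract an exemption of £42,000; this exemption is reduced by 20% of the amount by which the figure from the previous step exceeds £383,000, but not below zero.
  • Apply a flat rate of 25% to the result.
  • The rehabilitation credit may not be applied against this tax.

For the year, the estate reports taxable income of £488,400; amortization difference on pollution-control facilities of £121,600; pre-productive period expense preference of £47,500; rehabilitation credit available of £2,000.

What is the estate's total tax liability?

£164,375

Shadow minimum tax:
  Adjusted income: £488,400 + £121,600 + £47,500 = £657,500
  Exemption: 20% × (£657,500 − £383,000) = £54,900 ≥ £42,000, so the exemption is fully phased out
  Base: £657,500 − £0 = £657,500
  £657,500 × 25% = £164,375

Regular tax:
  £254,000 × 16% = £40,640
  £234,400 × 30% = £70,320
  → £110,960
  Less rehabilitation credit £2,000 → £108,960

£164,375 > £108,960, so the shadow minimum tax is the binding amount.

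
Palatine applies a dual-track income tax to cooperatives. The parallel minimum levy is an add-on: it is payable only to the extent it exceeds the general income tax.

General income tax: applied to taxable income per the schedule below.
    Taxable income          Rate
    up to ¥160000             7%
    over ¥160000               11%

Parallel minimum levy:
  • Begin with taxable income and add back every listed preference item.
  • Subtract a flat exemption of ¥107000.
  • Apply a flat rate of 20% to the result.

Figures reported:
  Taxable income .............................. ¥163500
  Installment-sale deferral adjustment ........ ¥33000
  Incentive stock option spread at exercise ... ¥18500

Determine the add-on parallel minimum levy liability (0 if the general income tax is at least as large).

¥10015

Parallel minimum levy:
  Adjusted income: ¥163500 + ¥33000 + ¥18500 = ¥215000
  Less exemption ¥107000 → base ¥108000
  ¥108000 × 20% = ¥21600

General income tax:
  ¥160000 × 7% = ¥11200
  ¥3500 × 11% = ¥385
  → ¥11585

Excess of parallel minimum levy over general income tax: ¥21600 − ¥11585 = ¥10015.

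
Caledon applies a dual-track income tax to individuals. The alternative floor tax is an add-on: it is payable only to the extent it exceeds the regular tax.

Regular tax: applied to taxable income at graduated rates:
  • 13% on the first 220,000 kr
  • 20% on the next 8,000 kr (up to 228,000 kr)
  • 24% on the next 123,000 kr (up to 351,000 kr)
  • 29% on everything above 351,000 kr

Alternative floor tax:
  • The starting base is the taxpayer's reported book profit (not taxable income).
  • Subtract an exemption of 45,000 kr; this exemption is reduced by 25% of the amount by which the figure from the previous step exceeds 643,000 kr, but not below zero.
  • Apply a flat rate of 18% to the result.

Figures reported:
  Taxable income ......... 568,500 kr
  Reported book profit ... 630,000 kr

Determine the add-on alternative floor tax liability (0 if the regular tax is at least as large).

Alternative floor tax:
  Base (reported book profit): 630,000 kr
  Exemption: 630,000 kr ≤ 643,000 kr, so full 45,000 kr applies
  Base: 630,000 kr − 45,000 kr = 585,000 kr
  585,000 kr × 18% = 105,300 kr

Regular tax:
  220,000 kr × 13% = 28,600 kr
  8,000 kr × 20% = 1,600 kr
  123,000 kr × 24% = 29,520 kr
  217,500 kr × 29% = 63,075 kr
  → 122,795 kr

105,300 kr ≤ 122,795 kr, so no add-on is due.

0 kr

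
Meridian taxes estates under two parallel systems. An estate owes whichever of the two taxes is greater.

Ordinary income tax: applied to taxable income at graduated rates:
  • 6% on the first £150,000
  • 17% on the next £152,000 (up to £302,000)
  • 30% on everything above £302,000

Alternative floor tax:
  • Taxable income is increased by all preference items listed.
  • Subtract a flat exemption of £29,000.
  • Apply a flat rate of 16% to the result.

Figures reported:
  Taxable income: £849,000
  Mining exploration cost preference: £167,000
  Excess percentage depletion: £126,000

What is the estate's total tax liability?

£198,940

Alternative floor tax:
  Adjusted income: £849,000 + £167,000 + £126,000 = £1,142,000
  Less exemption £29,000 → base £1,113,000
  £1,113,000 × 16% = £178,080

Ordinary income tax:
  £150,000 × 6% = £9,000
  £152,000 × 17% = £25,840
  £547,000 × 30% = £164,100
  → £198,940

£198,940 > £178,080, so the ordinary income tax governs.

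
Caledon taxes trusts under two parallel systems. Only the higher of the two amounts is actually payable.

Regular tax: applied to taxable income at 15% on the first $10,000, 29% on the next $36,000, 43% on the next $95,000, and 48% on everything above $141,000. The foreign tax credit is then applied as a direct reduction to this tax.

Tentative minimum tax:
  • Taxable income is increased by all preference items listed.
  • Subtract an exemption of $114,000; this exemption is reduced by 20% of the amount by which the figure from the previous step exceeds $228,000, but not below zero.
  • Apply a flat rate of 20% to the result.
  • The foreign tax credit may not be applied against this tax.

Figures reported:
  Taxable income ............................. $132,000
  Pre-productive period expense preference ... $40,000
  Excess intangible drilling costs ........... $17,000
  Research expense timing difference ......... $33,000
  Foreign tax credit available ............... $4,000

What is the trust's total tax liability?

Tentative minimum tax:
  Adjusted income: $132,000 + $40,000 + $17,000 + $33,000 = $222,000
  Exemption: $222,000 ≤ $228,000, so full $114,000 applies
  Base: $222,000 − $114,000 = $108,000
  $108,000 × 20% = $21,600

Regular tax:
  $10,000 × 15% = $1,500
  $36,000 × 29% = $10,440
  $86,000 × 43% = $36,980
  → $48,920
  Less foreign tax credit $4,000 → $44,920

$44,920 > $21,600, so the regular tax governs.

$44,920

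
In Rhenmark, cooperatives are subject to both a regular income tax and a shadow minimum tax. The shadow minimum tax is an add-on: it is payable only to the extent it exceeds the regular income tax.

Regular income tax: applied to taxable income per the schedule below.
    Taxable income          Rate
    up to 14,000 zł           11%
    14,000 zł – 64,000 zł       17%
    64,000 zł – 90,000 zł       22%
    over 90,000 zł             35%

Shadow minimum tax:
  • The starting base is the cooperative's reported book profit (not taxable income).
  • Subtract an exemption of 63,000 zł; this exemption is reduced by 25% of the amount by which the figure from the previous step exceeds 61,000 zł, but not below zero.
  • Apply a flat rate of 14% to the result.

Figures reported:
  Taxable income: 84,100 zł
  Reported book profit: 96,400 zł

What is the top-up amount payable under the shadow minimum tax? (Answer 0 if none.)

0 zł

Regular income tax:
  14,000 zł × 11% = 1,540 zł
  50,000 zł × 17% = 8,500 zł
  20,100 zł × 22% = 4,422 zł
  → 14,462 zł

Shadow minimum tax:
  Base (reported book profit): 96,400 zł
  Exemption: 63,000 zł − 25% × (96,400 zł − 61,000 zł) = 63,000 zł − 8,850 zł = 54,150 zł
  Base: 96,400 zł − 54,150 zł = 42,250 zł
  42,250 zł × 14% = 5,915 zł

5,915 zł ≤ 14,462 zł, so no add-on is due.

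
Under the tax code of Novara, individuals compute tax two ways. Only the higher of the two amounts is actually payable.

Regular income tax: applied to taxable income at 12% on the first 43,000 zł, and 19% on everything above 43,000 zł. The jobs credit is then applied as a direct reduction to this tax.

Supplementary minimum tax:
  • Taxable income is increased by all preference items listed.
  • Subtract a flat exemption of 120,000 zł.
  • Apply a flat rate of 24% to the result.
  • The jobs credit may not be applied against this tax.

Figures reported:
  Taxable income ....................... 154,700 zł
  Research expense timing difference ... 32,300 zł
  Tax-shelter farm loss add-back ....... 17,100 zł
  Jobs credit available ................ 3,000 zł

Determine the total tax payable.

Supplementary minimum tax:
  Adjusted income: 154,700 zł + 32,300 zł + 17,100 zł = 204,100 zł
  Less exemption 120,000 zł → base 84,100 zł
  84,100 zł × 24% = 20,184 zł

Regular income tax:
  43,000 zł × 12% = 5,160 zł
  111,700 zł × 19% = 21,223 zł
  → 26,383 zł
  Less jobs credit 3,000 zł → 23,383 zł

23,383 zł > 20,184 zł, so the regular income tax governs.

23,383 zł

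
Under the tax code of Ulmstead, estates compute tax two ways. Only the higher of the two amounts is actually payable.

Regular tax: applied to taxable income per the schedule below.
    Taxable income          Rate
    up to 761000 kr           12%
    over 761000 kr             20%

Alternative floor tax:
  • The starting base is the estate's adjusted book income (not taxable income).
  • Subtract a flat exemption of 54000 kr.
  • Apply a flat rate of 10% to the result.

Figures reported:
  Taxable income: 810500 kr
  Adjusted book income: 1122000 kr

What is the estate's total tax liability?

Alternative floor tax:
  Base (adjusted book income): 1122000 kr
  Less exemption 54000 kr → base 1068000 kr
  1068000 kr × 10% = 106800 kr

Regular tax:
  761000 kr × 12% = 91320 kr
  49500 kr × 20% = 9900 kr
  → 101220 kr

106800 kr > 101220 kr, so the alternative floor tax is the binding amount.

106800 kr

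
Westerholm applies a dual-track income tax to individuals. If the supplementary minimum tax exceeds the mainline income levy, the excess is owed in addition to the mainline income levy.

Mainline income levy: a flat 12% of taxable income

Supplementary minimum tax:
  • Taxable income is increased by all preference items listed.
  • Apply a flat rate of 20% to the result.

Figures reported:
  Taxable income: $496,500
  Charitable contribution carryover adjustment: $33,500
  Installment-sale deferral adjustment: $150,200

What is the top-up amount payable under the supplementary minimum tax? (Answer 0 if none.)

Supplementary minimum tax:
  Adjusted income: $496,500 + $33,500 + $150,200 = $680,200
  $680,200 × 20% = $136,040

Mainline income levy:
  $496,500 × 12% = $59,580

Excess of supplementary minimum tax over mainline income levy: $136,040 − $59,580 = $76,460.

$76,460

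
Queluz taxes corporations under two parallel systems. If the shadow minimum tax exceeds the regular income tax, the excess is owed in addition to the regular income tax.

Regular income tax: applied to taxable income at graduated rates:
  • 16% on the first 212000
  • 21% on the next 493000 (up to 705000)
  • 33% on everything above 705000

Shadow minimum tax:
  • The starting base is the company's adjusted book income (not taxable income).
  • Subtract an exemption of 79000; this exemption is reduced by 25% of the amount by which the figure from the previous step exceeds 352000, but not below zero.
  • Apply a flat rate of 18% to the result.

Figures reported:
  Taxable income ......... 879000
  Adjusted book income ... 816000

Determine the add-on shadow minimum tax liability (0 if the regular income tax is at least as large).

0

Regular income tax:
  212000 × 16% = 33920
  493000 × 21% = 103530
  174000 × 33% = 57420
  → 194870

Shadow minimum tax:
  Base (adjusted book income): 816000
  Exemption: 25% × (816000 − 352000) = 116000 ≥ 79000, so the exemption is fully phased out
  Base: 816000 − 0 = 816000
  816000 × 18% = 146880

146880 ≤ 194870, so no add-on is due.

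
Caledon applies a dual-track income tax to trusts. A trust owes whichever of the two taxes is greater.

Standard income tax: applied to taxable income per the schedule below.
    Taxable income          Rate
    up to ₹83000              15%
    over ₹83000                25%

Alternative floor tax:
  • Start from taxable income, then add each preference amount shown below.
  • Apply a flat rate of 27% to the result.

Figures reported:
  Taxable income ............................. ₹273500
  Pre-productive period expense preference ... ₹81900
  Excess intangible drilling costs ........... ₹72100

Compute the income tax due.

₹115425

Standard income tax:
  ₹83000 × 15% = ₹12450
  ₹190500 × 25% = ₹47625
  → ₹60075

Alternative floor tax:
  Adjusted income: ₹273500 + ₹81900 + ₹72100 = ₹427500
  ₹427500 × 27% = ₹115425

₹115425 > ₹60075, so the alternative floor tax is the binding amount.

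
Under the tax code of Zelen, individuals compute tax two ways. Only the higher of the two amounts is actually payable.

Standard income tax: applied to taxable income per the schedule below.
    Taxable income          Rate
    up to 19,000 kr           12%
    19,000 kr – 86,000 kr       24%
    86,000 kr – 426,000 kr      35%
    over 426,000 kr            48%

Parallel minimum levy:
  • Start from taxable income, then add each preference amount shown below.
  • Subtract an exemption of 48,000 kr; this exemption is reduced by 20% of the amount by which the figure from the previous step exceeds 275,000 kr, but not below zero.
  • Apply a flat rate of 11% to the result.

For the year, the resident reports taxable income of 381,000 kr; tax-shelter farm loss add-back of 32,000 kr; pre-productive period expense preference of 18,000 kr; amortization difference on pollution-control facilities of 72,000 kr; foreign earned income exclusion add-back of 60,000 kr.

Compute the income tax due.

Standard income tax:
  19,000 kr × 12% = 2,280 kr
  67,000 kr × 24% = 16,080 kr
  295,000 kr × 35% = 103,250 kr
  → 121,610 kr

Parallel minimum levy:
  Adjusted income: 381,000 kr + 32,000 kr + 18,000 kr + 72,000 kr + 60,000 kr = 563,000 kr
  Exemption: 20% × (563,000 kr − 275,000 kr) = 57,600 kr ≥ 48,000 kr, so the exemption is fully phased out
  Base: 563,000 kr − 0 kr = 563,000 kr
  563,000 kr × 11% = 61,930 kr

121,610 kr > 61,930 kr, so the standard income tax governs.

121,610 kr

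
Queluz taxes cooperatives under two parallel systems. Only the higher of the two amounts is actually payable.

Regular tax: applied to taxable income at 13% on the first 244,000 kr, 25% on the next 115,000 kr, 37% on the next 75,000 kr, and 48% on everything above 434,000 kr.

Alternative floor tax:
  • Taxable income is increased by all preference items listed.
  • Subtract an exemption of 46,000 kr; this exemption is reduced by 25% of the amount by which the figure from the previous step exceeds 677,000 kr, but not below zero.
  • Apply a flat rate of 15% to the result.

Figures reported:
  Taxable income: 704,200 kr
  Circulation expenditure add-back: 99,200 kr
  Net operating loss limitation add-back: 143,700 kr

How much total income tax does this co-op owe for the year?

217,916 kr

Alternative floor tax:
  Adjusted income: 704,200 kr + 99,200 kr + 143,700 kr = 947,100 kr
  Exemption: 25% × (947,100 kr − 677,000 kr) = 67,525 kr ≥ 46,000 kr, so the exemption is fully phased out
  Base: 947,100 kr − 0 kr = 947,100 kr
  947,100 kr × 15% = 142,065 kr

Regular tax:
  244,000 kr × 13% = 31,720 kr
  115,000 kr × 25% = 28,750 kr
  75,000 kr × 37% = 27,750 kr
  270,200 kr × 48% = 129,696 kr
  → 217,916 kr

217,916 kr > 142,065 kr, so the regular tax governs.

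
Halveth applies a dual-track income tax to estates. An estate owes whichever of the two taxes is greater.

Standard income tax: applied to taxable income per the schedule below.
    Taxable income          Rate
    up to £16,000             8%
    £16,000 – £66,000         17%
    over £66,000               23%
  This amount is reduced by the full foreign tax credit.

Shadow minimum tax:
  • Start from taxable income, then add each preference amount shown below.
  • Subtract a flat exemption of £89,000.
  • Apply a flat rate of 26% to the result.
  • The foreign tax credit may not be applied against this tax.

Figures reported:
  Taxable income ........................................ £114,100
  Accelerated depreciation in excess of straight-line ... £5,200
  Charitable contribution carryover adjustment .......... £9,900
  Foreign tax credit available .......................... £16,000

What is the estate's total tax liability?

Standard income tax:
  £16,000 × 8% = £1,280
  £50,000 × 17% = £8,500
  £48,100 × 23% = £11,063
  → £20,843
  Less foreign tax credit £16,000 → £4,843

Shadow minimum tax:
  Adjusted income: £114,100 + £5,200 + £9,900 = £129,200
  Less exemption £89,000 → base £40,200
  £40,200 × 26% = £10,452

£10,452 > £4,843, so the shadow minimum tax is the binding amount.

£10,452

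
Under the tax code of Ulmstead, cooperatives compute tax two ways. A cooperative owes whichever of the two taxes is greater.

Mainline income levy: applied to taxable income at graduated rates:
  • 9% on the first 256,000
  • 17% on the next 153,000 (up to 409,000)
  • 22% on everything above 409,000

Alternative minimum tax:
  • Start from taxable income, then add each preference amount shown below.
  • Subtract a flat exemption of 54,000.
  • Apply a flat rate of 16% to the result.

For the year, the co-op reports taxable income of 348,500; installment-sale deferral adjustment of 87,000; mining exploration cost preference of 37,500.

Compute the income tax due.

Alternative minimum tax:
  Adjusted income: 348,500 + 87,000 + 37,500 = 473,000
  Less exemption 54,000 → base 419,000
  419,000 × 16% = 67,040

Mainline income levy:
  256,000 × 9% = 23,040
  92,500 × 17% = 15,725
  → 38,765

67,040 > 38,765, so the alternative minimum tax is the binding amount.

67,040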